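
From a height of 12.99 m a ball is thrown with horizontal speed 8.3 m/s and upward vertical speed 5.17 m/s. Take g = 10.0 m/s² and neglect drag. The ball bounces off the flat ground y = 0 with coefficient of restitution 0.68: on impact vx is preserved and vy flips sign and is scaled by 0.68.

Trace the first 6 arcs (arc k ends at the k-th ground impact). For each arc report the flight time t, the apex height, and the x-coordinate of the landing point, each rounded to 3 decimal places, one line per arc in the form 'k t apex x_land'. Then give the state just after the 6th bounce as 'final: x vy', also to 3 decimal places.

Arc 1: start y=12.990, vy=5.170 → t=2.210, apex=14.326, x_land=18.341, impact vy=-16.927
  bounce: vy ← 0.68·16.927 = 11.510
Arc 2: start y=0.000, vy=11.510 → t=2.302, apex=6.625, x_land=37.448, impact vy=-11.510
  bounce: vy ← 0.68·11.510 = 7.827
Arc 3: start y=0.000, vy=7.827 → t=1.565, apex=3.063, x_land=50.441, impact vy=-7.827
  bounce: vy ← 0.68·7.827 = 5.322
Arc 4: start y=0.000, vy=5.322 → t=1.064, apex=1.416, x_land=59.276, impact vy=-5.322
  bounce: vy ← 0.68·5.322 = 3.619
Arc 5: start y=0.000, vy=3.619 → t=0.724, apex=0.655, x_land=65.284, impact vy=-3.619
  bounce: vy ← 0.68·3.619 = 2.461
Arc 6: start y=0.000, vy=2.461 → t=0.492, apex=0.303, x_land=69.370, impact vy=-2.461
  bounce: vy ← 0.68·2.461 = 1.674

1 2.210 14.326 18.341
2 2.302 6.625 37.448
3 1.565 3.063 50.441
4 1.064 1.416 59.276
5 0.724 0.655 65.284
6 0.492 0.303 69.370
final: 69.370 1.674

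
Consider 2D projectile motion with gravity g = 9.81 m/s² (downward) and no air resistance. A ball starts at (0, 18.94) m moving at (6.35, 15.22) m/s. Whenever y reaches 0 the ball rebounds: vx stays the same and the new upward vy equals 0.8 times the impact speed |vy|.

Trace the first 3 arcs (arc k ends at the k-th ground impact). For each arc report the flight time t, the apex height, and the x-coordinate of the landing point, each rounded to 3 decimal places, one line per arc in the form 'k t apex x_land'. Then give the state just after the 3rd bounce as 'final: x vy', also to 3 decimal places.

1 4.055 30.747 25.750
2 4.006 19.678 51.188
3 3.205 12.594 71.538
final: 71.538 12.575

Arc 1: start y=18.940, vy=15.220 → t=4.055, apex=30.747, x_land=25.750, impact vy=-24.561
  bounce: vy ← 0.8·24.561 = 19.649
Arc 2: start y=0.000, vy=19.649 → t=4.006, apex=19.678, x_land=51.188, impact vy=-19.649
  bounce: vy ← 0.8·19.649 = 15.719
Arc 3: start y=0.000, vy=15.719 → t=3.205, apex=12.594, x_land=71.538, impact vy=-15.719
  bounce: vy ← 0.8·15.719 = 12.575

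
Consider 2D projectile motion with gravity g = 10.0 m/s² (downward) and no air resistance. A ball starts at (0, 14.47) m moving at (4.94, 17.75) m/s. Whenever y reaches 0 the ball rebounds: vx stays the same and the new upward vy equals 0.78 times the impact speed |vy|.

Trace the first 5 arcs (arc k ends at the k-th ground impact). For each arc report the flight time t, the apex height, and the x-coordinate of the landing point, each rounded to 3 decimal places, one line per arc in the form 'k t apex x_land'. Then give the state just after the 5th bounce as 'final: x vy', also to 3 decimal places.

Arc 1: start y=14.470, vy=17.750 → t=4.234, apex=30.223, x_land=20.914, impact vy=-24.586
  bounce: vy ← 0.78·24.586 = 19.177
Arc 2: start y=0.000, vy=19.177 → t=3.835, apex=18.388, x_land=39.861, impact vy=-19.177
  bounce: vy ← 0.78·19.177 = 14.958
Arc 3: start y=0.000, vy=14.958 → t=2.992, apex=11.187, x_land=54.639, impact vy=-14.958
  bounce: vy ← 0.78·14.958 = 11.667
Arc 4: start y=0.000, vy=11.667 → t=2.333, apex=6.806, x_land=66.166, impact vy=-11.667
  bounce: vy ← 0.78·11.667 = 9.100
Arc 5: start y=0.000, vy=9.100 → t=1.820, apex=4.141, x_land=75.158, impact vy=-9.100
  bounce: vy ← 0.78·9.100 = 7.098

1 4.234 30.223 20.914
2 3.835 18.388 39.861
3 2.992 11.187 54.639
4 2.333 6.806 66.166
5 1.820 4.141 75.158
final: 75.158 7.098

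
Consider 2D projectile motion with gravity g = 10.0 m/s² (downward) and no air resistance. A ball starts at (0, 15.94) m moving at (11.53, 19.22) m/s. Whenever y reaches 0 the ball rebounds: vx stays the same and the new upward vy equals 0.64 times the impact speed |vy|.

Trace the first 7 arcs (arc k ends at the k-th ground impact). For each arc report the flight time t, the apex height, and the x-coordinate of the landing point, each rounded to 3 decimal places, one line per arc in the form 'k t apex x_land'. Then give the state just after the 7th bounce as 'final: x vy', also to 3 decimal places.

1 4.545 34.410 52.408
2 3.358 14.095 91.125
3 2.149 5.773 115.904
4 1.375 2.365 131.762
5 0.880 0.969 141.911
6 0.563 0.397 148.407
7 0.361 0.162 152.564
final: 152.564 1.154

Arc 1: start y=15.940, vy=19.220 → t=4.545, apex=34.410, x_land=52.408, impact vy=-26.234
  bounce: vy ← 0.64·26.234 = 16.790
Arc 2: start y=0.000, vy=16.790 → t=3.358, apex=14.095, x_land=91.125, impact vy=-16.790
  bounce: vy ← 0.64·16.790 = 10.745
Arc 3: start y=0.000, vy=10.745 → t=2.149, apex=5.773, x_land=115.904, impact vy=-10.745
  bounce: vy ← 0.64·10.745 = 6.877
Arc 4: start y=0.000, vy=6.877 → t=1.375, apex=2.365, x_land=131.762, impact vy=-6.877
  bounce: vy ← 0.64·6.877 = 4.401
Arc 5: start y=0.000, vy=4.401 → t=0.880, apex=0.969, x_land=141.911, impact vy=-4.401
  bounce: vy ← 0.64·4.401 = 2.817
Arc 6: start y=0.000, vy=2.817 → t=0.563, apex=0.397, x_land=148.407, impact vy=-2.817
  bounce: vy ← 0.64·2.817 = 1.803
Arc 7: start y=0.000, vy=1.803 → t=0.361, apex=0.162, x_land=152.564, impact vy=-1.803
  bounce: vy ← 0.64·1.803 = 1.154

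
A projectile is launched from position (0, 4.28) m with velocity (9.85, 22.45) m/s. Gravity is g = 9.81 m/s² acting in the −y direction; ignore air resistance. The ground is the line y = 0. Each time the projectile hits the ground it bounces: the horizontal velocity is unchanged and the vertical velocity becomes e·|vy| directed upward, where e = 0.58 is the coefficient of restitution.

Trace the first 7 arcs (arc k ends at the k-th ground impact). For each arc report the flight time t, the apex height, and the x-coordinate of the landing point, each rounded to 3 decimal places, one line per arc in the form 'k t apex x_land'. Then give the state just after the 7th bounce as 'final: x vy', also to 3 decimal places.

Arc 1: start y=4.280, vy=22.450 → t=4.760, apex=29.968, x_land=46.889, impact vy=-24.248
  bounce: vy ← 0.58·24.248 = 14.064
Arc 2: start y=0.000, vy=14.064 → t=2.867, apex=10.081, x_land=75.131, impact vy=-14.064
  bounce: vy ← 0.58·14.064 = 8.157
Arc 3: start y=0.000, vy=8.157 → t=1.663, apex=3.391, x_land=91.512, impact vy=-8.157
  bounce: vy ← 0.58·8.157 = 4.731
Arc 4: start y=0.000, vy=4.731 → t=0.965, apex=1.141, x_land=101.013, impact vy=-4.731
  bounce: vy ← 0.58·4.731 = 2.744
Arc 5: start y=0.000, vy=2.744 → t=0.559, apex=0.384, x_land=106.523, impact vy=-2.744
  bounce: vy ← 0.58·2.744 = 1.592
Arc 6: start y=0.000, vy=1.592 → t=0.324, apex=0.129, x_land=109.719, impact vy=-1.592
  bounce: vy ← 0.58·1.592 = 0.923
Arc 7: start y=0.000, vy=0.923 → t=0.188, apex=0.043, x_land=111.573, impact vy=-0.923
  bounce: vy ← 0.58·0.923 = 0.535

1 4.760 29.968 46.889
2 2.867 10.081 75.131
3 1.663 3.391 91.512
4 0.965 1.141 101.013
5 0.559 0.384 106.523
6 0.324 0.129 109.719
7 0.188 0.043 111.573
final: 111.573 0.535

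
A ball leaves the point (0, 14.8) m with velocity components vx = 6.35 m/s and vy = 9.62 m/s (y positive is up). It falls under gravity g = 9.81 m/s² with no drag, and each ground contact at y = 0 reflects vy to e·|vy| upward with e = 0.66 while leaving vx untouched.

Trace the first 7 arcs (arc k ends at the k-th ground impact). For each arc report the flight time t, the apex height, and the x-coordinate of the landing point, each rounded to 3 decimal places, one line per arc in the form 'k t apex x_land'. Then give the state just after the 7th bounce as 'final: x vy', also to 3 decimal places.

Arc 1: start y=14.800, vy=9.620 → t=2.975, apex=19.517, x_land=18.894, impact vy=-19.568
  bounce: vy ← 0.66·19.568 = 12.915
Arc 2: start y=0.000, vy=12.915 → t=2.633, apex=8.502, x_land=35.613, impact vy=-12.915
  bounce: vy ← 0.66·12.915 = 8.524
Arc 3: start y=0.000, vy=8.524 → t=1.738, apex=3.703, x_land=46.649, impact vy=-8.524
  bounce: vy ← 0.66·8.524 = 5.626
Arc 4: start y=0.000, vy=5.626 → t=1.147, apex=1.613, x_land=53.932, impact vy=-5.626
  bounce: vy ← 0.66·5.626 = 3.713
Arc 5: start y=0.000, vy=3.713 → t=0.757, apex=0.703, x_land=58.739, impact vy=-3.713
  bounce: vy ← 0.66·3.713 = 2.451
Arc 6: start y=0.000, vy=2.451 → t=0.500, apex=0.306, x_land=61.911, impact vy=-2.451
  bounce: vy ← 0.66·2.451 = 1.617
Arc 7: start y=0.000, vy=1.617 → t=0.330, apex=0.133, x_land=64.005, impact vy=-1.617
  bounce: vy ← 0.66·1.617 = 1.067

1 2.975 19.517 18.894
2 2.633 8.502 35.613
3 1.738 3.703 46.649
4 1.147 1.613 53.932
5 0.757 0.703 58.739
6 0.500 0.306 61.911
7 0.330 0.133 64.005
final: 64.005 1.067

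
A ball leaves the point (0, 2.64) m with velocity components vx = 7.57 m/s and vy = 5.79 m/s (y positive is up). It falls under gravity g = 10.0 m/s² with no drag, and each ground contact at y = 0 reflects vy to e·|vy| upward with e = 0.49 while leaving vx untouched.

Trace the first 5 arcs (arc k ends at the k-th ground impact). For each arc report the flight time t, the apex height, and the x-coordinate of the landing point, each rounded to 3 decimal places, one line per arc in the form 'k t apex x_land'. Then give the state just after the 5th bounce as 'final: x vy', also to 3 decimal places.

Arc 1: start y=2.640, vy=5.790 → t=1.508, apex=4.316, x_land=11.416, impact vy=-9.291
  bounce: vy ← 0.49·9.291 = 4.553
Arc 2: start y=0.000, vy=4.553 → t=0.911, apex=1.036, x_land=18.309, impact vy=-4.553
  bounce: vy ← 0.49·4.553 = 2.231
Arc 3: start y=0.000, vy=2.231 → t=0.446, apex=0.249, x_land=21.686, impact vy=-2.231
  bounce: vy ← 0.49·2.231 = 1.093
Arc 4: start y=0.000, vy=1.093 → t=0.219, apex=0.060, x_land=23.341, impact vy=-1.093
  bounce: vy ← 0.49·1.093 = 0.536
Arc 5: start y=0.000, vy=0.536 → t=0.107, apex=0.014, x_land=24.152, impact vy=-0.536
  bounce: vy ← 0.49·0.536 = 0.262

1 1.508 4.316 11.416
2 0.911 1.036 18.309
3 0.446 0.249 21.686
4 0.219 0.060 23.341
5 0.107 0.014 24.152
final: 24.152 0.262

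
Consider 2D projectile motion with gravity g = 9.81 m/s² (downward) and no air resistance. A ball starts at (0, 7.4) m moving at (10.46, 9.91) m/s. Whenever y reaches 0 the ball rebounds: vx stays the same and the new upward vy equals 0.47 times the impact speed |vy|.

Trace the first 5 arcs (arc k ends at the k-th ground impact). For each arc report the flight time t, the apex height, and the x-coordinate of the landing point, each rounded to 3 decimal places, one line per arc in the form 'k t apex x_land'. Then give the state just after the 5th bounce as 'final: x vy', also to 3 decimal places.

1 2.601 12.406 27.201
2 1.495 2.740 42.838
3 0.703 0.605 50.188
4 0.330 0.134 53.642
5 0.155 0.030 55.265
final: 55.265 0.358

Arc 1: start y=7.400, vy=9.910 → t=2.601, apex=12.406, x_land=27.201, impact vy=-15.601
  bounce: vy ← 0.47·15.601 = 7.333
Arc 2: start y=0.000, vy=7.333 → t=1.495, apex=2.740, x_land=42.838, impact vy=-7.333
  bounce: vy ← 0.47·7.333 = 3.446
Arc 3: start y=0.000, vy=3.446 → t=0.703, apex=0.605, x_land=50.188, impact vy=-3.446
  bounce: vy ← 0.47·3.446 = 1.620
Arc 4: start y=0.000, vy=1.620 → t=0.330, apex=0.134, x_land=53.642, impact vy=-1.620
  bounce: vy ← 0.47·1.620 = 0.761
Arc 5: start y=0.000, vy=0.761 → t=0.155, apex=0.030, x_land=55.265, impact vy=-0.761
  bounce: vy ← 0.47·0.761 = 0.358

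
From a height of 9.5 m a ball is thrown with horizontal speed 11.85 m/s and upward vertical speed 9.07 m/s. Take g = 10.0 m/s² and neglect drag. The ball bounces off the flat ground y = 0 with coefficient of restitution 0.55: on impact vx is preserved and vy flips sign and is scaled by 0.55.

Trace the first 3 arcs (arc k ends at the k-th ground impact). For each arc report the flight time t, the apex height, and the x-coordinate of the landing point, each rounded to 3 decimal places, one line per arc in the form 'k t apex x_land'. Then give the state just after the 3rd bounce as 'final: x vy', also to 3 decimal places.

Arc 1: start y=9.500, vy=9.070 → t=2.557, apex=13.613, x_land=30.301, impact vy=-16.500
  bounce: vy ← 0.55·16.500 = 9.075
Arc 2: start y=0.000, vy=9.075 → t=1.815, apex=4.118, x_land=51.809, impact vy=-9.075
  bounce: vy ← 0.55·9.075 = 4.991
Arc 3: start y=0.000, vy=4.991 → t=0.998, apex=1.246, x_land=63.639, impact vy=-4.991
  bounce: vy ← 0.55·4.991 = 2.745

1 2.557 13.613 30.301
2 1.815 4.118 51.809
3 0.998 1.246 63.639
final: 63.639 2.745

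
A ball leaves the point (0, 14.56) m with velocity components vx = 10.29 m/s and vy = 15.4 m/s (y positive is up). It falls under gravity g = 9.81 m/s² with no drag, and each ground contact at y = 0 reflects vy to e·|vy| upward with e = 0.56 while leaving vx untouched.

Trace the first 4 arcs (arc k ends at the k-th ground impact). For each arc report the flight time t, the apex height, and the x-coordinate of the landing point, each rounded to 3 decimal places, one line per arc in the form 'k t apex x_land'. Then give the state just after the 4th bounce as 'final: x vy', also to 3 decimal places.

Arc 1: start y=14.560, vy=15.400 → t=3.901, apex=26.648, x_land=40.138, impact vy=-22.865
  bounce: vy ← 0.56·22.865 = 12.805
Arc 2: start y=0.000, vy=12.805 → t=2.611, apex=8.357, x_land=67.000, impact vy=-12.805
  bounce: vy ← 0.56·12.805 = 7.171
Arc 3: start y=0.000, vy=7.171 → t=1.462, apex=2.621, x_land=82.043, impact vy=-7.171
  bounce: vy ← 0.56·7.171 = 4.016
Arc 4: start y=0.000, vy=4.016 → t=0.819, apex=0.822, x_land=90.467, impact vy=-4.016
  bounce: vy ← 0.56·4.016 = 2.249

1 3.901 26.648 40.138
2 2.611 8.357 67.000
3 1.462 2.621 82.043
4 0.819 0.822 90.467
final: 90.467 2.249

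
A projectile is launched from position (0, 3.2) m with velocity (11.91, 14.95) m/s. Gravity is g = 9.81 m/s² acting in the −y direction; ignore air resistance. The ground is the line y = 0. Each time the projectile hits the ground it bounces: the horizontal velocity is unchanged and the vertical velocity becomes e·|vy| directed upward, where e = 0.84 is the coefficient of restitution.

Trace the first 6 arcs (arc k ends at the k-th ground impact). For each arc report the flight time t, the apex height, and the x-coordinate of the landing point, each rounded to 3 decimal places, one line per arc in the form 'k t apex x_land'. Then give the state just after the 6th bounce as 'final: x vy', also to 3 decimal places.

Arc 1: start y=3.200, vy=14.950 → t=3.249, apex=14.592, x_land=38.692, impact vy=-16.920
  bounce: vy ← 0.84·16.920 = 14.213
Arc 2: start y=0.000, vy=14.213 → t=2.898, apex=10.296, x_land=73.203, impact vy=-14.213
  bounce: vy ← 0.84·14.213 = 11.939
Arc 3: start y=0.000, vy=11.939 → t=2.434, apex=7.265, x_land=102.192, impact vy=-11.939
  bounce: vy ← 0.84·11.939 = 10.029
Arc 4: start y=0.000, vy=10.029 → t=2.045, apex=5.126, x_land=126.543, impact vy=-10.029
  bounce: vy ← 0.84·10.029 = 8.424
Arc 5: start y=0.000, vy=8.424 → t=1.717, apex=3.617, x_land=146.997, impact vy=-8.424
  bounce: vy ← 0.84·8.424 = 7.076
Arc 6: start y=0.000, vy=7.076 → t=1.443, apex=2.552, x_land=164.179, impact vy=-7.076
  bounce: vy ← 0.84·7.076 = 5.944

1 3.249 14.592 38.692
2 2.898 10.296 73.203
3 2.434 7.265 102.192
4 2.045 5.126 126.543
5 1.717 3.617 146.997
6 1.443 2.552 164.179
final: 164.179 5.944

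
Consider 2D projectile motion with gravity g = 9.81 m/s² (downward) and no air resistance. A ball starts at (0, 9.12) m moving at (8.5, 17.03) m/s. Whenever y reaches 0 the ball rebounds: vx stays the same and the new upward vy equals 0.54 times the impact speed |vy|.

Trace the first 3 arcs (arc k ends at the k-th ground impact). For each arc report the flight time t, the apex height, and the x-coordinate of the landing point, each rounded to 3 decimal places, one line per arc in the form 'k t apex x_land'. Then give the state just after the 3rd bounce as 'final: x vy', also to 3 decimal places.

1 3.943 23.902 33.519
2 2.384 6.970 53.784
3 1.287 2.032 64.727
final: 64.727 3.410

Arc 1: start y=9.120, vy=17.030 → t=3.943, apex=23.902, x_land=33.519, impact vy=-21.655
  bounce: vy ← 0.54·21.655 = 11.694
Arc 2: start y=0.000, vy=11.694 → t=2.384, apex=6.970, x_land=53.784, impact vy=-11.694
  bounce: vy ← 0.54·11.694 = 6.315
Arc 3: start y=0.000, vy=6.315 → t=1.287, apex=2.032, x_land=64.727, impact vy=-6.315
  bounce: vy ← 0.54·6.315 = 3.410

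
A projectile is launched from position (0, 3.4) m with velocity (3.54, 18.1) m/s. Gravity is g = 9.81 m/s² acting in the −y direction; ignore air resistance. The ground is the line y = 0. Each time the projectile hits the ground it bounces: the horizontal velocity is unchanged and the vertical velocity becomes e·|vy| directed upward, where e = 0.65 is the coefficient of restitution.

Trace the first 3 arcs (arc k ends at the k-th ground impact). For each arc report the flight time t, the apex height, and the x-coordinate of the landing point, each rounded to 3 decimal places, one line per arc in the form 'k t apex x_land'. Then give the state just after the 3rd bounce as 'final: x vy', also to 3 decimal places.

Arc 1: start y=3.400, vy=18.100 → t=3.869, apex=20.098, x_land=13.697, impact vy=-19.857
  bounce: vy ← 0.65·19.857 = 12.907
Arc 2: start y=0.000, vy=12.907 → t=2.631, apex=8.491, x_land=23.013, impact vy=-12.907
  bounce: vy ← 0.65·12.907 = 8.390
Arc 3: start y=0.000, vy=8.390 → t=1.710, apex=3.588, x_land=29.068, impact vy=-8.390
  bounce: vy ← 0.65·8.390 = 5.453

1 3.869 20.098 13.697
2 2.631 8.491 23.013
3 1.710 3.588 29.068
final: 29.068 5.453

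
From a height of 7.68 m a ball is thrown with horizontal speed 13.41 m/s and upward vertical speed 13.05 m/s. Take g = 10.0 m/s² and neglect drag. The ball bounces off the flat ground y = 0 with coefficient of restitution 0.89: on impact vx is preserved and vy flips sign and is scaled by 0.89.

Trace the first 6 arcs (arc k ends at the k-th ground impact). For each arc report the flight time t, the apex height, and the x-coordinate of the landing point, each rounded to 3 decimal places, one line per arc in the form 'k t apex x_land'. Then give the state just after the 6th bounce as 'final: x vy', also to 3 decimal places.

Arc 1: start y=7.680, vy=13.050 → t=3.105, apex=16.195, x_land=41.634, impact vy=-17.997
  bounce: vy ← 0.89·17.997 = 16.018
Arc 2: start y=0.000, vy=16.018 → t=3.204, apex=12.828, x_land=84.594, impact vy=-16.018
  bounce: vy ← 0.89·16.018 = 14.256
Arc 3: start y=0.000, vy=14.256 → t=2.851, apex=10.161, x_land=122.827, impact vy=-14.256
  bounce: vy ← 0.89·14.256 = 12.688
Arc 4: start y=0.000, vy=12.688 → t=2.538, apex=8.049, x_land=156.855, impact vy=-12.688
  bounce: vy ← 0.89·12.688 = 11.292
Arc 5: start y=0.000, vy=11.292 → t=2.258, apex=6.375, x_land=187.140, impact vy=-11.292
  bounce: vy ← 0.89·11.292 = 10.050
Arc 6: start y=0.000, vy=10.050 → t=2.010, apex=5.050, x_land=214.094, impact vy=-10.050
  bounce: vy ← 0.89·10.050 = 8.944

1 3.105 16.195 41.634
2 3.204 12.828 84.594
3 2.851 10.161 122.827
4 2.538 8.049 156.855
5 2.258 6.375 187.140
6 2.010 5.050 214.094
final: 214.094 8.944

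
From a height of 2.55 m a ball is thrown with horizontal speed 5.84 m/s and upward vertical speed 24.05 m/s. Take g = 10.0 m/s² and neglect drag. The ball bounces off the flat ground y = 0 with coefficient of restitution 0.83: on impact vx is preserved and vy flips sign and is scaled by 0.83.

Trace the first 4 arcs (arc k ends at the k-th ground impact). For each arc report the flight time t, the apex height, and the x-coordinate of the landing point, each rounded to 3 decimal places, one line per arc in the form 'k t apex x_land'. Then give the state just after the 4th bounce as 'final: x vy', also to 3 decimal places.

Arc 1: start y=2.550, vy=24.050 → t=4.914, apex=31.470, x_land=28.697, impact vy=-25.088
  bounce: vy ← 0.83·25.088 = 20.823
Arc 2: start y=0.000, vy=20.823 → t=4.165, apex=21.680, x_land=53.018, impact vy=-20.823
  bounce: vy ← 0.83·20.823 = 17.283
Arc 3: start y=0.000, vy=17.283 → t=3.457, apex=14.935, x_land=73.204, impact vy=-17.283
  bounce: vy ← 0.83·17.283 = 14.345
Arc 4: start y=0.000, vy=14.345 → t=2.869, apex=10.289, x_land=89.959, impact vy=-14.345
  bounce: vy ← 0.83·14.345 = 11.906

1 4.914 31.470 28.697
2 4.165 21.680 53.018
3 3.457 14.935 73.204
4 2.869 10.289 89.959
final: 89.959 11.906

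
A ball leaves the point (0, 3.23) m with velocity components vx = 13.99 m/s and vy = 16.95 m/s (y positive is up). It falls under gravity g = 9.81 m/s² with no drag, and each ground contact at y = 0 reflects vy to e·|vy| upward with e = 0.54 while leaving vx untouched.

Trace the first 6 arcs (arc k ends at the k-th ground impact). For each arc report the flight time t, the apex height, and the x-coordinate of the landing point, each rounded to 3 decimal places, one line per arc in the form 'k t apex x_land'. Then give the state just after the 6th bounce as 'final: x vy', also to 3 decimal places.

Arc 1: start y=3.230, vy=16.950 → t=3.637, apex=17.873, x_land=50.878, impact vy=-18.726
  bounce: vy ← 0.54·18.726 = 10.112
Arc 2: start y=0.000, vy=10.112 → t=2.062, apex=5.212, x_land=79.720, impact vy=-10.112
  bounce: vy ← 0.54·10.112 = 5.461
Arc 3: start y=0.000, vy=5.461 → t=1.113, apex=1.520, x_land=95.294, impact vy=-5.461
  bounce: vy ← 0.54·5.461 = 2.949
Arc 4: start y=0.000, vy=2.949 → t=0.601, apex=0.443, x_land=103.705, impact vy=-2.949
  bounce: vy ← 0.54·2.949 = 1.592
Arc 5: start y=0.000, vy=1.592 → t=0.325, apex=0.129, x_land=108.246, impact vy=-1.592
  bounce: vy ← 0.54·1.592 = 0.860
Arc 6: start y=0.000, vy=0.860 → t=0.175, apex=0.038, x_land=110.699, impact vy=-0.860
  bounce: vy ← 0.54·0.860 = 0.464

1 3.637 17.873 50.878
2 2.062 5.212 79.720
3 1.113 1.520 95.294
4 0.601 0.443 103.705
5 0.325 0.129 108.246
6 0.175 0.038 110.699
final: 110.699 0.464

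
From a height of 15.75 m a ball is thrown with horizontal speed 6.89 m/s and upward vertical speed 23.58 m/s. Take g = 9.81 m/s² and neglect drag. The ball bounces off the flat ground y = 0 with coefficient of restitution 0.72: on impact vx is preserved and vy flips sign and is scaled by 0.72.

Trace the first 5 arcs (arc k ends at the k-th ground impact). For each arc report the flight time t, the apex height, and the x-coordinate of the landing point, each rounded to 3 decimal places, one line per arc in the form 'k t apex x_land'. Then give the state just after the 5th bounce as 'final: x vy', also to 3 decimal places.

Arc 1: start y=15.750, vy=23.580 → t=5.402, apex=44.089, x_land=37.218, impact vy=-29.411
  bounce: vy ← 0.72·29.411 = 21.176
Arc 2: start y=0.000, vy=21.176 → t=4.317, apex=22.856, x_land=66.964, impact vy=-21.176
  bounce: vy ← 0.72·21.176 = 15.247
Arc 3: start y=0.000, vy=15.247 → t=3.108, apex=11.848, x_land=88.381, impact vy=-15.247
  bounce: vy ← 0.72·15.247 = 10.978
Arc 4: start y=0.000, vy=10.978 → t=2.238, apex=6.142, x_land=103.802, impact vy=-10.978
  bounce: vy ← 0.72·10.978 = 7.904
Arc 5: start y=0.000, vy=7.904 → t=1.611, apex=3.184, x_land=114.904, impact vy=-7.904
  bounce: vy ← 0.72·7.904 = 5.691

1 5.402 44.089 37.218
2 4.317 22.856 66.964
3 3.108 11.848 88.381
4 2.238 6.142 103.802
5 1.611 3.184 114.904
final: 114.904 5.691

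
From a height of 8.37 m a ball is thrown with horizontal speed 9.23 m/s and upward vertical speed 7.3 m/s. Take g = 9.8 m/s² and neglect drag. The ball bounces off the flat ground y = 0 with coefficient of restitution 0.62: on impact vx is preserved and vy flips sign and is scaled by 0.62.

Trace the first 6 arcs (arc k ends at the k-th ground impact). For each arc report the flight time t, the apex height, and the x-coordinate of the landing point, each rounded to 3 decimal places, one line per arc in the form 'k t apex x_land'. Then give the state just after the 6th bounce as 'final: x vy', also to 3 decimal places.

Arc 1: start y=8.370, vy=7.300 → t=2.249, apex=11.089, x_land=20.760, impact vy=-14.743
  bounce: vy ← 0.62·14.743 = 9.140
Arc 2: start y=0.000, vy=9.140 → t=1.865, apex=4.263, x_land=37.978, impact vy=-9.140
  bounce: vy ← 0.62·9.140 = 5.667
Arc 3: start y=0.000, vy=5.667 → t=1.157, apex=1.639, x_land=48.653, impact vy=-5.667
  bounce: vy ← 0.62·5.667 = 3.514
Arc 4: start y=0.000, vy=3.514 → t=0.717, apex=0.630, x_land=55.271, impact vy=-3.514
  bounce: vy ← 0.62·3.514 = 2.178
Arc 5: start y=0.000, vy=2.178 → t=0.445, apex=0.242, x_land=59.375, impact vy=-2.178
  bounce: vy ← 0.62·2.178 = 1.351
Arc 6: start y=0.000, vy=1.351 → t=0.276, apex=0.093, x_land=61.919, impact vy=-1.351
  bounce: vy ← 0.62·1.351 = 0.837

1 2.249 11.089 20.760
2 1.865 4.263 37.978
3 1.157 1.639 48.653
4 0.717 0.630 55.271
5 0.445 0.242 59.375
6 0.276 0.093 61.919
final: 61.919 0.837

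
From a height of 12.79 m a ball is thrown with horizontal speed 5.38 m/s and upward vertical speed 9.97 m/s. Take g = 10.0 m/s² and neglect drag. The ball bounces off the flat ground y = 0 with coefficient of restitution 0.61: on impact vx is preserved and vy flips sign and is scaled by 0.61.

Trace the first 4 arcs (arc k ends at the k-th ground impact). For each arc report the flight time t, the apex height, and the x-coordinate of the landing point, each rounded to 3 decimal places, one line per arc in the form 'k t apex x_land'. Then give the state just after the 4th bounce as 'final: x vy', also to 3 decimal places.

Arc 1: start y=12.790, vy=9.970 → t=2.882, apex=17.760, x_land=15.503, impact vy=-18.847
  bounce: vy ← 0.61·18.847 = 11.497
Arc 2: start y=0.000, vy=11.497 → t=2.299, apex=6.609, x_land=27.874, impact vy=-11.497
  bounce: vy ← 0.61·11.497 = 7.013
Arc 3: start y=0.000, vy=7.013 → t=1.403, apex=2.459, x_land=35.420, impact vy=-7.013
  bounce: vy ← 0.61·7.013 = 4.278
Arc 4: start y=0.000, vy=4.278 → t=0.856, apex=0.915, x_land=40.023, impact vy=-4.278
  bounce: vy ← 0.61·4.278 = 2.609

1 2.882 17.760 15.503
2 2.299 6.609 27.874
3 1.403 2.459 35.420
4 0.856 0.915 40.023
final: 40.023 2.609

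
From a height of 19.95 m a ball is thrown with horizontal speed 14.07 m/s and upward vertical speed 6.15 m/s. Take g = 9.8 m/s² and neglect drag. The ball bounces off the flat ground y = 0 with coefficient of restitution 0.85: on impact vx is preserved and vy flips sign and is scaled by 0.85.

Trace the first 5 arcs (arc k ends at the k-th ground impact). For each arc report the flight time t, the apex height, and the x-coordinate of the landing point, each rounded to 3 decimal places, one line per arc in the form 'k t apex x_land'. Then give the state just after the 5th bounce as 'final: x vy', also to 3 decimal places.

1 2.741 21.880 38.561
2 3.592 15.808 89.105
3 3.053 11.421 132.067
4 2.595 8.252 168.584
5 2.206 5.962 199.625
final: 199.625 9.188

Arc 1: start y=19.950, vy=6.150 → t=2.741, apex=21.880, x_land=38.561, impact vy=-20.709
  bounce: vy ← 0.85·20.709 = 17.602
Arc 2: start y=0.000, vy=17.602 → t=3.592, apex=15.808, x_land=89.105, impact vy=-17.602
  bounce: vy ← 0.85·17.602 = 14.962
Arc 3: start y=0.000, vy=14.962 → t=3.053, apex=11.421, x_land=132.067, impact vy=-14.962
  bounce: vy ← 0.85·14.962 = 12.718
Arc 4: start y=0.000, vy=12.718 → t=2.595, apex=8.252, x_land=168.584, impact vy=-12.718
  bounce: vy ← 0.85·12.718 = 10.810
Arc 5: start y=0.000, vy=10.810 → t=2.206, apex=5.962, x_land=199.625, impact vy=-10.810
  bounce: vy ← 0.85·10.810 = 9.188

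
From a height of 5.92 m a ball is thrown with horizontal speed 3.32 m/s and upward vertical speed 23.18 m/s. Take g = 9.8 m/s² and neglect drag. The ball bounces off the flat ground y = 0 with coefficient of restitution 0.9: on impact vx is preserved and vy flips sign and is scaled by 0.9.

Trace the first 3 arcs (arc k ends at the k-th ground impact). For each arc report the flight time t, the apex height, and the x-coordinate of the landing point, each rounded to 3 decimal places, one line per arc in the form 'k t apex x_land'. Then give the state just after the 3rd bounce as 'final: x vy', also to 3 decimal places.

1 4.974 33.334 16.512
2 4.695 27.000 32.099
3 4.225 21.870 46.127
final: 46.127 18.634

Arc 1: start y=5.920, vy=23.180 → t=4.974, apex=33.334, x_land=16.512, impact vy=-25.561
  bounce: vy ← 0.9·25.561 = 23.005
Arc 2: start y=0.000, vy=23.005 → t=4.695, apex=27.000, x_land=32.099, impact vy=-23.005
  bounce: vy ← 0.9·23.005 = 20.704
Arc 3: start y=0.000, vy=20.704 → t=4.225, apex=21.870, x_land=46.127, impact vy=-20.704
  bounce: vy ← 0.9·20.704 = 18.634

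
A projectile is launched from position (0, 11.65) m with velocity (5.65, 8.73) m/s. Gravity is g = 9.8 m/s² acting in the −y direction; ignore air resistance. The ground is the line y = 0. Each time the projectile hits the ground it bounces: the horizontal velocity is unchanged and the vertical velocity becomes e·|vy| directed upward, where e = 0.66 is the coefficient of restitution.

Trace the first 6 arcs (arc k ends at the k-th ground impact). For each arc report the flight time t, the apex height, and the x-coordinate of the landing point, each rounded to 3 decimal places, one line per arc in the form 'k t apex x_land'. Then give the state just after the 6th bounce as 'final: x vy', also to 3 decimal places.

Arc 1: start y=11.650, vy=8.730 → t=2.672, apex=15.538, x_land=15.094, impact vy=-17.451
  bounce: vy ← 0.66·17.451 = 11.518
Arc 2: start y=0.000, vy=11.518 → t=2.351, apex=6.769, x_land=28.375, impact vy=-11.518
  bounce: vy ← 0.66·11.518 = 7.602
Arc 3: start y=0.000, vy=7.602 → t=1.551, apex=2.948, x_land=37.141, impact vy=-7.602
  bounce: vy ← 0.66·7.602 = 5.017
Arc 4: start y=0.000, vy=5.017 → t=1.024, apex=1.284, x_land=42.926, impact vy=-5.017
  bounce: vy ← 0.66·5.017 = 3.311
Arc 5: start y=0.000, vy=3.311 → t=0.676, apex=0.559, x_land=46.744, impact vy=-3.311
  bounce: vy ← 0.66·3.311 = 2.186
Arc 6: start y=0.000, vy=2.186 → t=0.446, apex=0.244, x_land=49.264, impact vy=-2.186
  bounce: vy ← 0.66·2.186 = 1.442

1 2.672 15.538 15.094
2 2.351 6.769 28.375
3 1.551 2.948 37.141
4 1.024 1.284 42.926
5 0.676 0.559 46.744
6 0.446 0.244 49.264
final: 49.264 1.442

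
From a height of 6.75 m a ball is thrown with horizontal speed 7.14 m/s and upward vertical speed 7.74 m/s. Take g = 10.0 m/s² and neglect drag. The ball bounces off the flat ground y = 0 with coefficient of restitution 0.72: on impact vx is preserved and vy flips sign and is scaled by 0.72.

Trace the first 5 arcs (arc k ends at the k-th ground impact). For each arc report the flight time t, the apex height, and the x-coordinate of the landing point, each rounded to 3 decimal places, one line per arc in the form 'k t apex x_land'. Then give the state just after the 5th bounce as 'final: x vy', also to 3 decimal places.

Arc 1: start y=6.750, vy=7.740 → t=2.170, apex=9.745, x_land=15.494, impact vy=-13.961
  bounce: vy ← 0.72·13.961 = 10.052
Arc 2: start y=0.000, vy=10.052 → t=2.010, apex=5.052, x_land=29.849, impact vy=-10.052
  bounce: vy ← 0.72·10.052 = 7.237
Arc 3: start y=0.000, vy=7.237 → t=1.447, apex=2.619, x_land=40.183, impact vy=-7.237
  bounce: vy ← 0.72·7.237 = 5.211
Arc 4: start y=0.000, vy=5.211 → t=1.042, apex=1.358, x_land=47.625, impact vy=-5.211
  bounce: vy ← 0.72·5.211 = 3.752
Arc 5: start y=0.000, vy=3.752 → t=0.750, apex=0.704, x_land=52.982, impact vy=-3.752
  bounce: vy ← 0.72·3.752 = 2.701

1 2.170 9.745 15.494
2 2.010 5.052 29.849
3 1.447 2.619 40.183
4 1.042 1.358 47.625
5 0.750 0.704 52.982
final: 52.982 2.701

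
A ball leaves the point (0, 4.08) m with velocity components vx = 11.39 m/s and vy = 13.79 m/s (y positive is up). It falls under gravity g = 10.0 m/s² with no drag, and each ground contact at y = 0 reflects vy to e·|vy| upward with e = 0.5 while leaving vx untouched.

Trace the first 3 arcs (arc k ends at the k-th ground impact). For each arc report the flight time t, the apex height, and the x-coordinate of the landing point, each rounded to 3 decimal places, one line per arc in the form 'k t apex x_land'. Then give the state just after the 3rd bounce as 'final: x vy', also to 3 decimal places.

1 3.028 13.588 34.484
2 1.649 3.397 53.260
3 0.824 0.849 62.649
final: 62.649 2.061

Arc 1: start y=4.080, vy=13.790 → t=3.028, apex=13.588, x_land=34.484, impact vy=-16.485
  bounce: vy ← 0.5·16.485 = 8.243
Arc 2: start y=0.000, vy=8.243 → t=1.649, apex=3.397, x_land=53.260, impact vy=-8.243
  bounce: vy ← 0.5·8.243 = 4.121
Arc 3: start y=0.000, vy=4.121 → t=0.824, apex=0.849, x_land=62.649, impact vy=-4.121
  bounce: vy ← 0.5·4.121 = 2.061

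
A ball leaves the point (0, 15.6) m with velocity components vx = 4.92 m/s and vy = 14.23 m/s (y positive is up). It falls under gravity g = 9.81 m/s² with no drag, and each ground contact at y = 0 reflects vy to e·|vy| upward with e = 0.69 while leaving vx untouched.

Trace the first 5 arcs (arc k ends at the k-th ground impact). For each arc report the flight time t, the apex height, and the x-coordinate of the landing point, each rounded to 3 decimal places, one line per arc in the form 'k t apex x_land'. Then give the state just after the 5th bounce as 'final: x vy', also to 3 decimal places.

Arc 1: start y=15.600, vy=14.230 → t=3.749, apex=25.921, x_land=18.447, impact vy=-22.551
  bounce: vy ← 0.69·22.551 = 15.560
Arc 2: start y=0.000, vy=15.560 → t=3.172, apex=12.341, x_land=34.055, impact vy=-15.560
  bounce: vy ← 0.69·15.560 = 10.737
Arc 3: start y=0.000, vy=10.737 → t=2.189, apex=5.875, x_land=44.825, impact vy=-10.737
  bounce: vy ← 0.69·10.737 = 7.408
Arc 4: start y=0.000, vy=7.408 → t=1.510, apex=2.797, x_land=52.256, impact vy=-7.408
  bounce: vy ← 0.69·7.408 = 5.112
Arc 5: start y=0.000, vy=5.112 → t=1.042, apex=1.332, x_land=57.383, impact vy=-5.112
  bounce: vy ← 0.69·5.112 = 3.527

1 3.749 25.921 18.447
2 3.172 12.341 34.055
3 2.189 5.875 44.825
4 1.510 2.797 52.256
5 1.042 1.332 57.383
final: 57.383 3.527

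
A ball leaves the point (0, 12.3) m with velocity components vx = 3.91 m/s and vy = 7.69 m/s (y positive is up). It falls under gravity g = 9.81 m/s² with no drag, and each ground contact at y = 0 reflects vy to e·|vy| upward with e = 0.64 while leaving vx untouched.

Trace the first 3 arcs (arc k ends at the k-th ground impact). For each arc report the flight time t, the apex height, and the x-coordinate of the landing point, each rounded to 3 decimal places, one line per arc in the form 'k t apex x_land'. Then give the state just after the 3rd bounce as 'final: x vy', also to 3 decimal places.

Arc 1: start y=12.300, vy=7.690 → t=2.551, apex=15.314, x_land=9.974, impact vy=-17.334
  bounce: vy ← 0.64·17.334 = 11.094
Arc 2: start y=0.000, vy=11.094 → t=2.262, apex=6.273, x_land=18.817, impact vy=-11.094
  bounce: vy ← 0.64·11.094 = 7.100
Arc 3: start y=0.000, vy=7.100 → t=1.447, apex=2.569, x_land=24.477, impact vy=-7.100
  bounce: vy ← 0.64·7.100 = 4.544

1 2.551 15.314 9.974
2 2.262 6.273 18.817
3 1.447 2.569 24.477
final: 24.477 4.544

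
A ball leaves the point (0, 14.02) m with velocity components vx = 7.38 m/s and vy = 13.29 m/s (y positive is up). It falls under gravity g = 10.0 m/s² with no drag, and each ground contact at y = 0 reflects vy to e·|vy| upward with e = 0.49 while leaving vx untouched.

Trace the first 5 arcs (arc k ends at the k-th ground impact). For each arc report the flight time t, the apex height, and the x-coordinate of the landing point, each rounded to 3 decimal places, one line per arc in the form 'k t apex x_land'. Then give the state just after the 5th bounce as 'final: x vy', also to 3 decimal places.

Arc 1: start y=14.020, vy=13.290 → t=3.467, apex=22.851, x_land=25.585, impact vy=-21.378
  bounce: vy ← 0.49·21.378 = 10.475
Arc 2: start y=0.000, vy=10.475 → t=2.095, apex=5.487, x_land=41.047, impact vy=-10.475
  bounce: vy ← 0.49·10.475 = 5.133
Arc 3: start y=0.000, vy=5.133 → t=1.027, apex=1.317, x_land=48.623, impact vy=-5.133
  bounce: vy ← 0.49·5.133 = 2.515
Arc 4: start y=0.000, vy=2.515 → t=0.503, apex=0.316, x_land=52.335, impact vy=-2.515
  bounce: vy ← 0.49·2.515 = 1.232
Arc 5: start y=0.000, vy=1.232 → t=0.246, apex=0.076, x_land=54.154, impact vy=-1.232
  bounce: vy ← 0.49·1.232 = 0.604

1 3.467 22.851 25.585
2 2.095 5.487 41.047
3 1.027 1.317 48.623
4 0.503 0.316 52.335
5 0.246 0.076 54.154
final: 54.154 0.604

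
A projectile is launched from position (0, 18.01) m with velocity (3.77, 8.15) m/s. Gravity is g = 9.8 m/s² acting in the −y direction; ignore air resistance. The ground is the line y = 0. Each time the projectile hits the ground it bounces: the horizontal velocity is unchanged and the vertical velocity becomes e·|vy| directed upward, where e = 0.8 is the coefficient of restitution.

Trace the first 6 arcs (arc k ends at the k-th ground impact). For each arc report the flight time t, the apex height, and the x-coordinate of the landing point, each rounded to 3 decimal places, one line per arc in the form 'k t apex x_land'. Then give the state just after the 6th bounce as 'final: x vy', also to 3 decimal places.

Arc 1: start y=18.010, vy=8.150 → t=2.921, apex=21.399, x_land=11.014, impact vy=-20.480
  bounce: vy ← 0.8·20.480 = 16.384
Arc 2: start y=0.000, vy=16.384 → t=3.344, apex=13.695, x_land=23.619, impact vy=-16.384
  bounce: vy ← 0.8·16.384 = 13.107
Arc 3: start y=0.000, vy=13.107 → t=2.675, apex=8.765, x_land=33.704, impact vy=-13.107
  bounce: vy ← 0.8·13.107 = 10.486
Arc 4: start y=0.000, vy=10.486 → t=2.140, apex=5.610, x_land=41.771, impact vy=-10.486
  bounce: vy ← 0.8·10.486 = 8.388
Arc 5: start y=0.000, vy=8.388 → t=1.712, apex=3.590, x_land=48.225, impact vy=-8.388
  bounce: vy ← 0.8·8.388 = 6.711
Arc 6: start y=0.000, vy=6.711 → t=1.370, apex=2.298, x_land=53.388, impact vy=-6.711
  bounce: vy ← 0.8·6.711 = 5.369

1 2.921 21.399 11.014
2 3.344 13.695 23.619
3 2.675 8.765 33.704
4 2.140 5.610 41.771
5 1.712 3.590 48.225
6 1.370 2.298 53.388
final: 53.388 5.369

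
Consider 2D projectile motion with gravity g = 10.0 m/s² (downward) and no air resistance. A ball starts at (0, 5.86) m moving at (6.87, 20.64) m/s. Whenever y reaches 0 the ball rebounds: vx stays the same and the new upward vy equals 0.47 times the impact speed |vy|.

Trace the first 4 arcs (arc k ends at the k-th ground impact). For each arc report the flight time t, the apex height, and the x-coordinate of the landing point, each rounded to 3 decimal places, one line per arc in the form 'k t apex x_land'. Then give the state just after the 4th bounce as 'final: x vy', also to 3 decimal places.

Arc 1: start y=5.860, vy=20.640 → t=4.395, apex=27.160, x_land=30.191, impact vy=-23.307
  bounce: vy ← 0.47·23.307 = 10.954
Arc 2: start y=0.000, vy=10.954 → t=2.191, apex=6.000, x_land=45.243, impact vy=-10.954
  bounce: vy ← 0.47·10.954 = 5.148
Arc 3: start y=0.000, vy=5.148 → t=1.030, apex=1.325, x_land=52.317, impact vy=-5.148
  bounce: vy ← 0.47·5.148 = 2.420
Arc 4: start y=0.000, vy=2.420 → t=0.484, apex=0.293, x_land=55.641, impact vy=-2.420
  bounce: vy ← 0.47·2.420 = 1.137

1 4.395 27.160 30.191
2 2.191 6.000 45.243
3 1.030 1.325 52.317
4 0.484 0.293 55.641
final: 55.641 1.137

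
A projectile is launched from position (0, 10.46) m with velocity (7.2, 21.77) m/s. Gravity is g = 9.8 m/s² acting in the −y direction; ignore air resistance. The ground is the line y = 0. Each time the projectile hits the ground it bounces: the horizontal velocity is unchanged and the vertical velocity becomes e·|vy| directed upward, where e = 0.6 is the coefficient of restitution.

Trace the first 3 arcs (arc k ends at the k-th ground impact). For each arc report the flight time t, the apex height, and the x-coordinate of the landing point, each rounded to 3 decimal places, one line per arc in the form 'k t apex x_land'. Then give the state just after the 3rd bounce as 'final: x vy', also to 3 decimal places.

Arc 1: start y=10.460, vy=21.770 → t=4.880, apex=34.640, x_land=35.138, impact vy=-26.057
  bounce: vy ← 0.6·26.057 = 15.634
Arc 2: start y=0.000, vy=15.634 → t=3.191, apex=12.470, x_land=58.110, impact vy=-15.634
  bounce: vy ← 0.6·15.634 = 9.380
Arc 3: start y=0.000, vy=9.380 → t=1.914, apex=4.489, x_land=71.894, impact vy=-9.380
  bounce: vy ← 0.6·9.380 = 5.628

1 4.880 34.640 35.138
2 3.191 12.470 58.110
3 1.914 4.489 71.894
final: 71.894 5.628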